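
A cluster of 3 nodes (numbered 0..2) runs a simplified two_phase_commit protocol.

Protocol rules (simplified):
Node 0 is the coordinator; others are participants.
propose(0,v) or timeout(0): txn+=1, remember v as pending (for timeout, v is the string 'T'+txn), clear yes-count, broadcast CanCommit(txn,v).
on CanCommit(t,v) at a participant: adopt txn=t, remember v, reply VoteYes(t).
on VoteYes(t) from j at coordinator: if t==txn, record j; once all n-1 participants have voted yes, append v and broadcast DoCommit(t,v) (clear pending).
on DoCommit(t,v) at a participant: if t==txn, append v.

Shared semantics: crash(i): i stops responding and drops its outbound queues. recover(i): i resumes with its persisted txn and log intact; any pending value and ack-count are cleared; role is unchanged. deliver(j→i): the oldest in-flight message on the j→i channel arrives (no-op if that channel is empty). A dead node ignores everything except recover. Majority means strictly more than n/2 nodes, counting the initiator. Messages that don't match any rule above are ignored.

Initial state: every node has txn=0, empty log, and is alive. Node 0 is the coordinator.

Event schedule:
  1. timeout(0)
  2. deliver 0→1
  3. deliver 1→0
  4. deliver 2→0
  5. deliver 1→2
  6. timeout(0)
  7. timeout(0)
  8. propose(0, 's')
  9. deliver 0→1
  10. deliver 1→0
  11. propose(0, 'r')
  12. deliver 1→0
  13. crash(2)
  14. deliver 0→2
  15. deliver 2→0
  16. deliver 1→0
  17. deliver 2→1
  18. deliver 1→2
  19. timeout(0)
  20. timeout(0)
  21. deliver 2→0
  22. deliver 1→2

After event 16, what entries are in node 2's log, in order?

empty

[1] timeout(0) → N0(coor t1 [-])
[2] deliver 0→1 → N1(part t1 [-])
[3] deliver 1→0 → ∅
[4] deliver 2→0 → ∅
[5] deliver 1→2 → ∅
[6] timeout(0) → N0(coor t2 [-])
[7] timeout(0) → N0(coor t3 [-])
[8] propose(0,'s') → N0(coor t4 [-])
[9] deliver 0→1 → N1(part t2 [-])
[10] deliver 1→0 → ∅
[11] propose(0,'r') → N0(coor t5 [-])
[12] deliver 1→0 → ∅
[13] crash(2) → N2(✗part t0 [-])
[14] deliver 0→2 → ∅
[15] deliver 2→0 → ∅
[16] deliver 1→0 → ∅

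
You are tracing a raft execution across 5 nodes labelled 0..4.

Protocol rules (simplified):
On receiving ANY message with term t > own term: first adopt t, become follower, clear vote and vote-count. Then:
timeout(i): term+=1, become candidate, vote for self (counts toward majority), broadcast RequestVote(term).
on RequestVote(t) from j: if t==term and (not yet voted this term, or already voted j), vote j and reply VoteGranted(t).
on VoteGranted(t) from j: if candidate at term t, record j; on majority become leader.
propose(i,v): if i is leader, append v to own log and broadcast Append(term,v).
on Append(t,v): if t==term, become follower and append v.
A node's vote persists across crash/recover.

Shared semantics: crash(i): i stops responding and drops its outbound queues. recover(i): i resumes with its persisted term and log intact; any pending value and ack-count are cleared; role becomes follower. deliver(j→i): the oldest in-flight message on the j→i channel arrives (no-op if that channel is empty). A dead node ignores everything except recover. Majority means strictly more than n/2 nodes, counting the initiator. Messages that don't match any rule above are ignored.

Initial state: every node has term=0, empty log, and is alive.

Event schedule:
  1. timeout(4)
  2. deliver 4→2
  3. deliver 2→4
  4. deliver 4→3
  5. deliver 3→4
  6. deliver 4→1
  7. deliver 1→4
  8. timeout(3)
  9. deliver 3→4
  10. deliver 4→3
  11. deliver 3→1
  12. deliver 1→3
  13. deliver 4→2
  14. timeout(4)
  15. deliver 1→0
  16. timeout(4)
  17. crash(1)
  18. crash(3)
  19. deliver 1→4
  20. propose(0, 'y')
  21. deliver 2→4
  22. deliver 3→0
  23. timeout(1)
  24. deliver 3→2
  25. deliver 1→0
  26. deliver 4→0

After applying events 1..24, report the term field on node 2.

[1] timeout(4) → N4(cand t1 [-])
[2] deliver 4→2 → N2(foll t1 [-])
[3] deliver 2→4 → ∅
[4] deliver 4→3 → N3(foll t1 [-])
[5] deliver 3→4 → N4(lead t1 [-])
[6] deliver 4→1 → N1(foll t1 [-])
[7] deliver 1→4 → ∅
[8] timeout(3) → N3(cand t2 [-])
[9] deliver 3→4 → N4(foll t2 [-])
[10] deliver 4→3 → ∅
[11] deliver 3→1 → N1(foll t2 [-])
[12] deliver 1→3 → N3(lead t2 [-])
[13] deliver 4→2 → ∅
[14] timeout(4) → N4(cand t3 [-])
[15] deliver 1→0 → ∅
[16] timeout(4) → N4(cand t4 [-])
[17] crash(1) → N1(✗foll t2 [-])
[18] crash(3) → N3(✗lead t2 [-])
[19] deliver 1→4 → ∅
[20] propose(0,'y') → ∅
[21] deliver 2→4 → ∅
[22] deliver 3→0 → ∅
[23] timeout(1) → ∅
[24] deliver 3→2 → ∅

1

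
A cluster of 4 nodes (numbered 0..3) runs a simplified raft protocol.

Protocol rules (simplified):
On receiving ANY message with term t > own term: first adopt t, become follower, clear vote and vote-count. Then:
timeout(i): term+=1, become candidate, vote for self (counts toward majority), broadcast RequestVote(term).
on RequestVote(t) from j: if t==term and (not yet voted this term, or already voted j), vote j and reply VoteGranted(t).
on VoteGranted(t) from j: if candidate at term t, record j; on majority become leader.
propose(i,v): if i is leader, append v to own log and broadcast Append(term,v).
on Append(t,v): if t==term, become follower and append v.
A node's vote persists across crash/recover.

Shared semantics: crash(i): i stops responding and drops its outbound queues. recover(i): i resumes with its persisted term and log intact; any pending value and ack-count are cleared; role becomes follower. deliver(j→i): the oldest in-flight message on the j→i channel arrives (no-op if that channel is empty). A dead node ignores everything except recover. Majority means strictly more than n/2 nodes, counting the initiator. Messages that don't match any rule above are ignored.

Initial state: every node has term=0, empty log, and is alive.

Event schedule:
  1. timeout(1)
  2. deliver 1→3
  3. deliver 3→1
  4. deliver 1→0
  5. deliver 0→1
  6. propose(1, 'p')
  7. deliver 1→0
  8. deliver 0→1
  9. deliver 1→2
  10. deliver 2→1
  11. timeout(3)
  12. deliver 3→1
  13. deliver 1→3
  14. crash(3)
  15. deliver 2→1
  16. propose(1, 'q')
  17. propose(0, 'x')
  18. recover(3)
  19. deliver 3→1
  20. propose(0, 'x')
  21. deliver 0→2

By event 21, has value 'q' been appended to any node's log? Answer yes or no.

no

1. timeout(1):  <1:cand t1 ->
2. deliver 1→3:  <3:foll t1 ->
3. deliver 3→1:  nop
4. deliver 1→0:  <0:foll t1 ->
5. deliver 0→1:  <1:lead t1 ->
6. propose(1,'p'):  <1:lead t1 p>
7. deliver 1→0:  <0:foll t1 p>
8. deliver 0→1:  nop
9. deliver 1→2:  <2:foll t1 ->
10. deliver 2→1:  nop
11. timeout(3):  <3:cand t2 ->
12. deliver 3→1:  <1:foll t2 p>
13. deliver 1→3:  nop
14. crash(3):  <3:✗cand t2 ->
15. deliver 2→1:  nop
16. propose(1,'q'):  nop
17. propose(0,'x'):  nop
18. recover(3):  <3:foll t2 ->
19. deliver 3→1:  nop
20. propose(0,'x'):  nop
21. deliver 0→2:  nop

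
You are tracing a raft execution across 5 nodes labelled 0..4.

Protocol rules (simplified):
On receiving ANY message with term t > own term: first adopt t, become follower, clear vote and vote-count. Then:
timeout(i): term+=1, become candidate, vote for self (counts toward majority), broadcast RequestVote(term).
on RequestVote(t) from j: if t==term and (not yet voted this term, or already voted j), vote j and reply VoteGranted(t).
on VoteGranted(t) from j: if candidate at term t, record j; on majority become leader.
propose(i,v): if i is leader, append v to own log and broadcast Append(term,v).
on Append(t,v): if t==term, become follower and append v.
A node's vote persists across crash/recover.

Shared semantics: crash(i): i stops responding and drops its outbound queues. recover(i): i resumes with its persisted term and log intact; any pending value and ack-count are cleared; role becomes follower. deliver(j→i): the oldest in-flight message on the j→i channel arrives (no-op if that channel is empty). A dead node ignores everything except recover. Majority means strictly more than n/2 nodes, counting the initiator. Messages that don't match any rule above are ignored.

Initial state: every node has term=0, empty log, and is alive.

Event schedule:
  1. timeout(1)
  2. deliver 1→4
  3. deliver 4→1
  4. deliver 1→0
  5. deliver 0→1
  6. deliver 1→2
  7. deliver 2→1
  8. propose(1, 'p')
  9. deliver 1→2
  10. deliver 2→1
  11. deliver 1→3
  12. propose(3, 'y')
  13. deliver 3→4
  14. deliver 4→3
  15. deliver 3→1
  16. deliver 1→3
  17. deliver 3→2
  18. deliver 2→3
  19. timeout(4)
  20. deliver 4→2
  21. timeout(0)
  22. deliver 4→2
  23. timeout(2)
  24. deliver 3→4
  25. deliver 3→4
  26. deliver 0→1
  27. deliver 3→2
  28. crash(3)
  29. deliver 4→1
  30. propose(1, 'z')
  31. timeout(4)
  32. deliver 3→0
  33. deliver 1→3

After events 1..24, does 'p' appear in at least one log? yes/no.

yes

after 1 — timeout(1): n1:cand/t1/[-]
after 2 — deliver 1→4: n4:foll/t1/[-]
after 3 — deliver 4→1: ·
after 4 — deliver 1→0: n0:foll/t1/[-]
after 5 — deliver 0→1: n1:lead/t1/[-]
after 6 — deliver 1→2: n2:foll/t1/[-]
after 7 — deliver 2→1: ·
after 8 — propose(1,'p'): n1:lead/t1/[p]
after 9 — deliver 1→2: n2:foll/t1/[p]
after 10 — deliver 2→1: ·
after 11 — deliver 1→3: n3:foll/t1/[-]
after 12 — propose(3,'y'): ·
after 13 — deliver 3→4: ·
after 14 — deliver 4→3: ·
after 15 — deliver 3→1: ·
after 16 — deliver 1→3: n3:foll/t1/[p]
after 17 — deliver 3→2: ·
after 18 — deliver 2→3: ·
after 19 — timeout(4): n4:cand/t2/[-]
after 20 — deliver 4→2: n2:foll/t2/[p]
after 21 — timeout(0): n0:cand/t2/[-]
after 22 — deliver 4→2: ·
after 23 — timeout(2): n2:cand/t3/[p]
after 24 — deliver 3→4: ·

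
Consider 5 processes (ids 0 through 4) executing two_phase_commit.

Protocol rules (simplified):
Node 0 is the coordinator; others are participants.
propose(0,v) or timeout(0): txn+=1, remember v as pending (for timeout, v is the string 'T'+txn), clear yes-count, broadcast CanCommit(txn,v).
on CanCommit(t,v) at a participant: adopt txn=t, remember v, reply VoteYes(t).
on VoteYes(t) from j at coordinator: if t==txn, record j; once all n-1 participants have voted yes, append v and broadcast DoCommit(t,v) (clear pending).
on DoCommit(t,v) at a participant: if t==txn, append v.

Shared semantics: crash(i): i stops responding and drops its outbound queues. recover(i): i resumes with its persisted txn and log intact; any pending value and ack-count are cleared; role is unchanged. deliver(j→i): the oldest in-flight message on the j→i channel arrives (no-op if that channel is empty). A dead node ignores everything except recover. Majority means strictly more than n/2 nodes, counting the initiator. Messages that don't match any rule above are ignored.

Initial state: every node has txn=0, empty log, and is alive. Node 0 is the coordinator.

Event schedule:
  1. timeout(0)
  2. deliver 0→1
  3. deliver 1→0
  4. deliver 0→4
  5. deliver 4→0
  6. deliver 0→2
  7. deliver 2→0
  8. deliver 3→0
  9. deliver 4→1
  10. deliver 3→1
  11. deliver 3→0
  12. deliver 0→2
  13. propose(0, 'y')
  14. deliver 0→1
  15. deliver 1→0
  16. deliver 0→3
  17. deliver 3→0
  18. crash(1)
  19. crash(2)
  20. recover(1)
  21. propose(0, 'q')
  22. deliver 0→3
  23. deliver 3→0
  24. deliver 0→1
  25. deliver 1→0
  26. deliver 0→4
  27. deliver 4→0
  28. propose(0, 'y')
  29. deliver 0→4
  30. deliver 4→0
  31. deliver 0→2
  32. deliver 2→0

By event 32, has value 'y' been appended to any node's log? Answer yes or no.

after 1 — timeout(0): n0:coor/t1/[-]
after 2 — deliver 0→1: n1:part/t1/[-]
after 3 — deliver 1→0: ·
after 4 — deliver 0→4: n4:part/t1/[-]
after 5 — deliver 4→0: ·
after 6 — deliver 0→2: n2:part/t1/[-]
after 7 — deliver 2→0: ·
after 8 — deliver 3→0: ·
after 9 — deliver 4→1: ·
after 10 — deliver 3→1: ·
after 11 — deliver 3→0: ·
after 12 — deliver 0→2: ·
after 13 — propose(0,'y'): n0:coor/t2/[-]
after 14 — deliver 0→1: n1:part/t2/[-]
after 15 — deliver 1→0: ·
after 16 — deliver 0→3: n3:part/t1/[-]
after 17 — deliver 3→0: ·
after 18 — crash(1): n1:✗part/t2/[-]
after 19 — crash(2): n2:✗part/t1/[-]
after 20 — recover(1): n1:part/t2/[-]
after 21 — propose(0,'q'): n0:coor/t3/[-]
after 22 — deliver 0→3: n3:part/t2/[-]
after 23 — deliver 3→0: ·
after 24 — deliver 0→1: n1:part/t3/[-]
after 25 — deliver 1→0: ·
after 26 — deliver 0→4: n4:part/t2/[-]
after 27 — deliver 4→0: ·
after 28 — propose(0,'y'): n0:coor/t4/[-]
after 29 — deliver 0→4: n4:part/t3/[-]
after 30 — deliver 4→0: ·
after 31 — deliver 0→2: ·
after 32 — deliver 2→0: ·

no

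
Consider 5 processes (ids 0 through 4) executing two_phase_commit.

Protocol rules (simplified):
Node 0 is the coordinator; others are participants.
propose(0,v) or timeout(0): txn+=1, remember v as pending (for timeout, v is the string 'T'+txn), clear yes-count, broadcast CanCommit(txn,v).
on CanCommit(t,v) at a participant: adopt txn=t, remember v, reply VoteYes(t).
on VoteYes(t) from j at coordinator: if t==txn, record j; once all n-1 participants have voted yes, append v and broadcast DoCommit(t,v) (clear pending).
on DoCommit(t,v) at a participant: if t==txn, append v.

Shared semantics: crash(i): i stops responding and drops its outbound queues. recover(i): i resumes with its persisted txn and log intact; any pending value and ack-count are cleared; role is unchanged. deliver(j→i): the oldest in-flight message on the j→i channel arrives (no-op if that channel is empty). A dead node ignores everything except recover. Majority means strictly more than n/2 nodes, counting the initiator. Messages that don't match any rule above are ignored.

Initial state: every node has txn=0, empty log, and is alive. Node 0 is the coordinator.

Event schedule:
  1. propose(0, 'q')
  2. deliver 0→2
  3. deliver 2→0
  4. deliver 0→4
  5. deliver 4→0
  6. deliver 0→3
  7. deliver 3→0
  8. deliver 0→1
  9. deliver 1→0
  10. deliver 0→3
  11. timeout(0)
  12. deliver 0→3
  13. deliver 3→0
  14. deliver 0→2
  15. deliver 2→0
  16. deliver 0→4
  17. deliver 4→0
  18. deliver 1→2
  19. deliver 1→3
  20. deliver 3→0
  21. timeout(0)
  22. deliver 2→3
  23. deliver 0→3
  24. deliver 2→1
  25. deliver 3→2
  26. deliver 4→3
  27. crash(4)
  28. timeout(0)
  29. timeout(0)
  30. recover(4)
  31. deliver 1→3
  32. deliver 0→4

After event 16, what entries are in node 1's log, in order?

empty

[1] propose(0,'q') → N0(coor t1 [-])
[2] deliver 0→2 → N2(part t1 [-])
[3] deliver 2→0 → ∅
[4] deliver 0→4 → N4(part t1 [-])
[5] deliver 4→0 → ∅
[6] deliver 0→3 → N3(part t1 [-])
[7] deliver 3→0 → ∅
[8] deliver 0→1 → N1(part t1 [-])
[9] deliver 1→0 → N0(coor t1 [q])
[10] deliver 0→3 → N3(part t1 [q])
[11] timeout(0) → N0(coor t2 [q])
[12] deliver 0→3 → N3(part t2 [q])
[13] deliver 3→0 → ∅
[14] deliver 0→2 → N2(part t1 [q])
[15] deliver 2→0 → ∅
[16] deliver 0→4 → N4(part t1 [q])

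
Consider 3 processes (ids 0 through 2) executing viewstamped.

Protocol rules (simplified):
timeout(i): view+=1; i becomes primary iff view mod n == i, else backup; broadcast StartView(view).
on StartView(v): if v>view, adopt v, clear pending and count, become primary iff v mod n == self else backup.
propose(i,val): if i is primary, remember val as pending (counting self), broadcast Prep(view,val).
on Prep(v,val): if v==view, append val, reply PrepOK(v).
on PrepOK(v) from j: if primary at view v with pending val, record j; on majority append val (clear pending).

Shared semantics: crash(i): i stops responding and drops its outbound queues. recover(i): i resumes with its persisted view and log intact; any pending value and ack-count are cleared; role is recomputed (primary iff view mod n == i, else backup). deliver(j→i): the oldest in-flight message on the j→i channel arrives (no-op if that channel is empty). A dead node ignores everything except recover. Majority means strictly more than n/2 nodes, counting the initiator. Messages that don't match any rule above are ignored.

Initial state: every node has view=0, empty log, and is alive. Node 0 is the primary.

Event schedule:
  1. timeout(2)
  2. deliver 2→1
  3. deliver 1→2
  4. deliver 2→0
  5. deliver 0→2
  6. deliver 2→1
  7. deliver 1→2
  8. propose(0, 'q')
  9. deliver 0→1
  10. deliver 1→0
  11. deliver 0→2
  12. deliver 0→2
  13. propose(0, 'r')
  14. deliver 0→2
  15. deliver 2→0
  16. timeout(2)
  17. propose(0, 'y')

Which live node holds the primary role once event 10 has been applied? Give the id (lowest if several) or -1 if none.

step 1 timeout(2): 2={back,v=1,log=-}
step 2 deliver 2→1: 1={prim,v=1,log=-}
step 3 deliver 1→2: —
step 4 deliver 2→0: 0={back,v=1,log=-}
step 5 deliver 0→2: —
step 6 deliver 2→1: —
step 7 deliver 1→2: —
step 8 propose(0,'q'): —
step 9 deliver 0→1: —
step 10 deliver 1→0: —

1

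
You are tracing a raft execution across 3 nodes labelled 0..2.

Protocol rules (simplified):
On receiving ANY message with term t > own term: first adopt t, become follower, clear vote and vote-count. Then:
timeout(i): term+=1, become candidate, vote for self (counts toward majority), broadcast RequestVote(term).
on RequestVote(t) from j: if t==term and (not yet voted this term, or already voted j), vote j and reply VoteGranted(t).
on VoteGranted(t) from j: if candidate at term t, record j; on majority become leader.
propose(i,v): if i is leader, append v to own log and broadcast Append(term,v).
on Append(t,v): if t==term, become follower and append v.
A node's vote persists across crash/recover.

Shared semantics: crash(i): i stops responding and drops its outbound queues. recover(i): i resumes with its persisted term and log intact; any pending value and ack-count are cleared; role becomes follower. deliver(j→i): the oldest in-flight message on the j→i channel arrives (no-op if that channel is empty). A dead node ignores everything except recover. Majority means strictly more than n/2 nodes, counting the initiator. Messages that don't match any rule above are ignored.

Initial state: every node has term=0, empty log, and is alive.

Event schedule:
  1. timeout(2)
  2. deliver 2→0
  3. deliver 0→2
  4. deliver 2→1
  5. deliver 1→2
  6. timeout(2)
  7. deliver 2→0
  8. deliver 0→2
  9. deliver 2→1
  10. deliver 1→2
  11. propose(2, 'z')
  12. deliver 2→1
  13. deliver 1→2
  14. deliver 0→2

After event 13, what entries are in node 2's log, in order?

after 1 — timeout(2): n2:cand/t1/[-]
after 2 — deliver 2→0: n0:foll/t1/[-]
after 3 — deliver 0→2: n2:lead/t1/[-]
after 4 — deliver 2→1: n1:foll/t1/[-]
after 5 — deliver 1→2: ·
after 6 — timeout(2): n2:cand/t2/[-]
after 7 — deliver 2→0: n0:foll/t2/[-]
after 8 — deliver 0→2: n2:lead/t2/[-]
after 9 — deliver 2→1: n1:foll/t2/[-]
after 10 — deliver 1→2: ·
after 11 — propose(2,'z'): n2:lead/t2/[z]
after 12 — deliver 2→1: n1:foll/t2/[z]
after 13 — deliver 1→2: ·

z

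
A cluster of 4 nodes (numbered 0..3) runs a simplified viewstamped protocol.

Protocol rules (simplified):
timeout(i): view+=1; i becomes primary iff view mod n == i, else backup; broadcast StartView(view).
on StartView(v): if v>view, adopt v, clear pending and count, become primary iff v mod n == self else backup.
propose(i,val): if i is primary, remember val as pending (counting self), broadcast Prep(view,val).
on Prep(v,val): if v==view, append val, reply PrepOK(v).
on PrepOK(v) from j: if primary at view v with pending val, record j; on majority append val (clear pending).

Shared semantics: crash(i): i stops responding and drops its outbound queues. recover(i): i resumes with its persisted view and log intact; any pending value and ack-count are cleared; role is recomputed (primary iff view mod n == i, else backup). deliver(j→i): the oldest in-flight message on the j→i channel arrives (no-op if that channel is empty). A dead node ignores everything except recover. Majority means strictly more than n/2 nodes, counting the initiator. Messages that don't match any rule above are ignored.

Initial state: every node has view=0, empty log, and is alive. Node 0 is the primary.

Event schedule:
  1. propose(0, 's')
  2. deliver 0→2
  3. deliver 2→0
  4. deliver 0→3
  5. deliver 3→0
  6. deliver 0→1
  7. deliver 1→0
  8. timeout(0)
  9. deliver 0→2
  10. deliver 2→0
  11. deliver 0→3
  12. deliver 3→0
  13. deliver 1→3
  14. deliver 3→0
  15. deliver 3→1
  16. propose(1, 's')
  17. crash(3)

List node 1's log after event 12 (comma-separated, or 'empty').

e1 propose(0,'s'): ·
e2 deliver 0→2: 2[back,v=0,s]
e3 deliver 2→0: ·
e4 deliver 0→3: 3[back,v=0,s]
e5 deliver 3→0: 0[prim,v=0,s]
e6 deliver 0→1: 1[back,v=0,s]
e7 deliver 1→0: ·
e8 timeout(0): 0[back,v=1,s]
e9 deliver 0→2: 2[back,v=1,s]
e10 deliver 2→0: ·
e11 deliver 0→3: 3[back,v=1,s]
e12 deliver 3→0: ·

s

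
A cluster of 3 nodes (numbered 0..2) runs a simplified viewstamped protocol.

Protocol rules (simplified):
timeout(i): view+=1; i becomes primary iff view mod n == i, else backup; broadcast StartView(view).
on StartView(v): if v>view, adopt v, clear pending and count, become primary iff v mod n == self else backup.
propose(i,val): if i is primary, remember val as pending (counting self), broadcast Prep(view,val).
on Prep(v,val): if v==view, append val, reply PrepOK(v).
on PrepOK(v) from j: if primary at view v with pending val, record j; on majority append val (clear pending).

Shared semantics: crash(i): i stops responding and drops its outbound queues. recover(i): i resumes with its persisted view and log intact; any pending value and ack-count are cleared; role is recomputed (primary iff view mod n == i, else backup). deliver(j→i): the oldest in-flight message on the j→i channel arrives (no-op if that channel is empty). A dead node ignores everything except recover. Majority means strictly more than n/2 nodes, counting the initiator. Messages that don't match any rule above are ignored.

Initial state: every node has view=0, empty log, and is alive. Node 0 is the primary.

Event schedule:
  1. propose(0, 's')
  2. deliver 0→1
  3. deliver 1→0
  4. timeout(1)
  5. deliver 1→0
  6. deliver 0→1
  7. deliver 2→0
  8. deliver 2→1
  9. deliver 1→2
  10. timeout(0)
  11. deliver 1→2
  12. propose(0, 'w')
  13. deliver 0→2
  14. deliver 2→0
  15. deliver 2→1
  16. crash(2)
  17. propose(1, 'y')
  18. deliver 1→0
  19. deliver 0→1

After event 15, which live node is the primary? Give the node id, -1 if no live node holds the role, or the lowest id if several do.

after 1 — propose(0,'s'): ·
after 2 — deliver 0→1: n1:back/v0/[s]
after 3 — deliver 1→0: n0:prim/v0/[s]
after 4 — timeout(1): n1:prim/v1/[s]
after 5 — deliver 1→0: n0:back/v1/[s]
after 6 — deliver 0→1: ·
after 7 — deliver 2→0: ·
after 8 — deliver 2→1: ·
after 9 — deliver 1→2: n2:back/v1/[-]
after 10 — timeout(0): n0:back/v2/[s]
after 11 — deliver 1→2: ·
after 12 — propose(0,'w'): ·
after 13 — deliver 0→2: ·
after 14 — deliver 2→0: ·
after 15 — deliver 2→1: ·

1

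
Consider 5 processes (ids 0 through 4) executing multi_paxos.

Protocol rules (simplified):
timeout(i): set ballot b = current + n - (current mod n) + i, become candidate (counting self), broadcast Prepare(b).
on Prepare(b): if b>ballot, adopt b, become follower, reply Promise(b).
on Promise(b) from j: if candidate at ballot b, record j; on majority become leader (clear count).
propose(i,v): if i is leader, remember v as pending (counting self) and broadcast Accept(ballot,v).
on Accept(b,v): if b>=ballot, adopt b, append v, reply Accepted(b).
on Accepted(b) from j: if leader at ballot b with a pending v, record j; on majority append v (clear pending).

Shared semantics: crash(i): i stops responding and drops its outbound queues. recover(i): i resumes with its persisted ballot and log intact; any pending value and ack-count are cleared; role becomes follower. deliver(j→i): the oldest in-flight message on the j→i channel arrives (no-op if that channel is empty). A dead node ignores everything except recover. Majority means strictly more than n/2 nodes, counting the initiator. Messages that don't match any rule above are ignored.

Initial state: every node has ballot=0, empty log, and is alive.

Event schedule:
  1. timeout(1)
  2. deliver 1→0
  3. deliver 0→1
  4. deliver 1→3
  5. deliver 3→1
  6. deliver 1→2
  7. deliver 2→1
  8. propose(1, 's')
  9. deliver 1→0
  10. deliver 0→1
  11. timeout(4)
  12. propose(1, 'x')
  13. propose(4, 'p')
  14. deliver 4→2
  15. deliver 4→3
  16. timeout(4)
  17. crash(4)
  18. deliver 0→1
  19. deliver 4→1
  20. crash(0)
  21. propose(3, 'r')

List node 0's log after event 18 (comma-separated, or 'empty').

s

step 1 timeout(1): 1={cand,b=6,log=-}
step 2 deliver 1→0: 0={foll,b=6,log=-}
step 3 deliver 0→1: —
step 4 deliver 1→3: 3={foll,b=6,log=-}
step 5 deliver 3→1: 1={lead,b=6,log=-}
step 6 deliver 1→2: 2={foll,b=6,log=-}
step 7 deliver 2→1: —
step 8 propose(1,'s'): —
step 9 deliver 1→0: 0={foll,b=6,log=s}
step 10 deliver 0→1: —
step 11 timeout(4): 4={cand,b=9,log=-}
step 12 propose(1,'x'): —
step 13 propose(4,'p'): —
step 14 deliver 4→2: 2={foll,b=9,log=-}
step 15 deliver 4→3: 3={foll,b=9,log=-}
step 16 timeout(4): 4={cand,b=14,log=-}
step 17 crash(4): 4={✗cand,b=14,log=-}
step 18 deliver 0→1: —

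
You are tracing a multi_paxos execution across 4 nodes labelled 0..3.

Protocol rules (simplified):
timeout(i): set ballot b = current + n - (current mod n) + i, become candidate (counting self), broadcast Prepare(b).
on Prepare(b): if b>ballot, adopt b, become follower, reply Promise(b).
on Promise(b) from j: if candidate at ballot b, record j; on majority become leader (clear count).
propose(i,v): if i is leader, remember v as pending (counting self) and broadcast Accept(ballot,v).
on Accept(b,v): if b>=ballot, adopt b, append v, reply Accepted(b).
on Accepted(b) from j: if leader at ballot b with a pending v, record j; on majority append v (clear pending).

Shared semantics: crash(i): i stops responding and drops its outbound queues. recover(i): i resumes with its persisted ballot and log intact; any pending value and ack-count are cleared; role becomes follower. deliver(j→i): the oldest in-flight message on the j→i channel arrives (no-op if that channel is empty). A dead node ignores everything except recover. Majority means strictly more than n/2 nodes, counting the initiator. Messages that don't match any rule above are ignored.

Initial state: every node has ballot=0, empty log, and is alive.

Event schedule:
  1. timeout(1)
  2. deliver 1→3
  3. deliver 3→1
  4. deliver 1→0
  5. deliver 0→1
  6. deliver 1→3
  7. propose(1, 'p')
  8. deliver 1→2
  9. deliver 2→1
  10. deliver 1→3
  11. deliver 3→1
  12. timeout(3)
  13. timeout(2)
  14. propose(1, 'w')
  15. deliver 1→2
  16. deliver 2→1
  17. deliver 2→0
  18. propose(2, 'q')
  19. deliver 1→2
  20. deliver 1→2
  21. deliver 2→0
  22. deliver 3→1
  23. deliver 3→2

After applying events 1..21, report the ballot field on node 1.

10

step 1 timeout(1): 1={cand,b=5,log=-}
step 2 deliver 1→3: 3={foll,b=5,log=-}
step 3 deliver 3→1: —
step 4 deliver 1→0: 0={foll,b=5,log=-}
step 5 deliver 0→1: 1={lead,b=5,log=-}
step 6 deliver 1→3: —
step 7 propose(1,'p'): —
step 8 deliver 1→2: 2={foll,b=5,log=-}
step 9 deliver 2→1: —
step 10 deliver 1→3: 3={foll,b=5,log=p}
step 11 deliver 3→1: —
step 12 timeout(3): 3={cand,b=11,log=p}
step 13 timeout(2): 2={cand,b=10,log=-}
step 14 propose(1,'w'): —
step 15 deliver 1→2: —
step 16 deliver 2→1: 1={foll,b=10,log=-}
step 17 deliver 2→0: 0={foll,b=10,log=-}
step 18 propose(2,'q'): —
step 19 deliver 1→2: —
step 20 deliver 1→2: —
step 21 deliver 2→0: —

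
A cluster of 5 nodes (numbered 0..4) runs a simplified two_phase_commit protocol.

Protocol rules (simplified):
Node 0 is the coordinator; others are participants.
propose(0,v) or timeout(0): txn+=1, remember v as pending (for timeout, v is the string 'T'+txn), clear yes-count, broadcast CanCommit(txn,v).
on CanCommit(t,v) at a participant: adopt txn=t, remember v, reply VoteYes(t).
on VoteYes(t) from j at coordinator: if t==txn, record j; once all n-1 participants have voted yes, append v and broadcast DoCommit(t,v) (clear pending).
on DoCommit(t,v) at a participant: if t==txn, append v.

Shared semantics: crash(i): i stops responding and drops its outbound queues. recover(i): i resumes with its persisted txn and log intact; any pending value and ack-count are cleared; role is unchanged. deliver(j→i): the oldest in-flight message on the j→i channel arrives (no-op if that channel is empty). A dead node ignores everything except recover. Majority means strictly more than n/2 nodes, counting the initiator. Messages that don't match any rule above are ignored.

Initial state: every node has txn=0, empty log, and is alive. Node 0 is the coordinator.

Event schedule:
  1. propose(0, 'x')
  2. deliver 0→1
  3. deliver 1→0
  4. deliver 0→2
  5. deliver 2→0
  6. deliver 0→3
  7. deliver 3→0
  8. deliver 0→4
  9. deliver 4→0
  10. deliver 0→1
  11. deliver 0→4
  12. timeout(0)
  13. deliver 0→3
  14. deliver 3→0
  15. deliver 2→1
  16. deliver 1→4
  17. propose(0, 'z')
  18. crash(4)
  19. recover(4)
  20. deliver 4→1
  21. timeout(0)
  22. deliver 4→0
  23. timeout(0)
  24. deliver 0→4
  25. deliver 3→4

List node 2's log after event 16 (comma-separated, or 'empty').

empty

e1 propose(0,'x'): 0[coor,t=1,-]
e2 deliver 0→1: 1[part,t=1,-]
e3 deliver 1→0: ·
e4 deliver 0→2: 2[part,t=1,-]
e5 deliver 2→0: ·
e6 deliver 0→3: 3[part,t=1,-]
e7 deliver 3→0: ·
e8 deliver 0→4: 4[part,t=1,-]
e9 deliver 4→0: 0[coor,t=1,x]
e10 deliver 0→1: 1[part,t=1,x]
e11 deliver 0→4: 4[part,t=1,x]
e12 timeout(0): 0[coor,t=2,x]
e13 deliver 0→3: 3[part,t=1,x]
e14 deliver 3→0: ·
e15 deliver 2→1: ·
e16 deliver 1→4: ·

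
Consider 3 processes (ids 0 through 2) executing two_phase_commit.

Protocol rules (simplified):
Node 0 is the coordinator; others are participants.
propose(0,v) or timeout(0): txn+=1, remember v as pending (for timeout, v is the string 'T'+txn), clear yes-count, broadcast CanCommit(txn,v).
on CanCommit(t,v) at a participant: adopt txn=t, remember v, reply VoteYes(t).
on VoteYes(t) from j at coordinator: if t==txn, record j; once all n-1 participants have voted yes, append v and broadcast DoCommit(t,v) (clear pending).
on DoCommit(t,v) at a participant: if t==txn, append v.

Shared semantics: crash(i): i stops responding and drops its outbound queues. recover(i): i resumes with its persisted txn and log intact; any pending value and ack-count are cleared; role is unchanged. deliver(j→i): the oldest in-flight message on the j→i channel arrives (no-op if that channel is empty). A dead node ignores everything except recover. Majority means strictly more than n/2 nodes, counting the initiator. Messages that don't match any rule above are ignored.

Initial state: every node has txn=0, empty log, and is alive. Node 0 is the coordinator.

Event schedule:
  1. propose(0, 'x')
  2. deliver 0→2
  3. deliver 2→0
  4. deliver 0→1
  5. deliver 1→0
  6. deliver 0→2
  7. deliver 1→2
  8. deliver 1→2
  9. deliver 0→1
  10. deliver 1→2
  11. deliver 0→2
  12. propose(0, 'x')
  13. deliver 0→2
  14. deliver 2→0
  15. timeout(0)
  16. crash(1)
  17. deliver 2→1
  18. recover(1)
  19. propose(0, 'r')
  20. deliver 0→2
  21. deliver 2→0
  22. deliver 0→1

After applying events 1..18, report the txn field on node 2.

1. propose(0,'x'):  <0:coor t1 ->
2. deliver 0→2:  <2:part t1 ->
3. deliver 2→0:  nop
4. deliver 0→1:  <1:part t1 ->
5. deliver 1→0:  <0:coor t1 x>
6. deliver 0→2:  <2:part t1 x>
7. deliver 1→2:  nop
8. deliver 1→2:  nop
9. deliver 0→1:  <1:part t1 x>
10. deliver 1→2:  nop
11. deliver 0→2:  nop
12. propose(0,'x'):  <0:coor t2 x>
13. deliver 0→2:  <2:part t2 x>
14. deliver 2→0:  nop
15. timeout(0):  <0:coor t3 x>
16. crash(1):  <1:✗part t1 x>
17. deliver 2→1:  nop
18. recover(1):  <1:part t1 x>

2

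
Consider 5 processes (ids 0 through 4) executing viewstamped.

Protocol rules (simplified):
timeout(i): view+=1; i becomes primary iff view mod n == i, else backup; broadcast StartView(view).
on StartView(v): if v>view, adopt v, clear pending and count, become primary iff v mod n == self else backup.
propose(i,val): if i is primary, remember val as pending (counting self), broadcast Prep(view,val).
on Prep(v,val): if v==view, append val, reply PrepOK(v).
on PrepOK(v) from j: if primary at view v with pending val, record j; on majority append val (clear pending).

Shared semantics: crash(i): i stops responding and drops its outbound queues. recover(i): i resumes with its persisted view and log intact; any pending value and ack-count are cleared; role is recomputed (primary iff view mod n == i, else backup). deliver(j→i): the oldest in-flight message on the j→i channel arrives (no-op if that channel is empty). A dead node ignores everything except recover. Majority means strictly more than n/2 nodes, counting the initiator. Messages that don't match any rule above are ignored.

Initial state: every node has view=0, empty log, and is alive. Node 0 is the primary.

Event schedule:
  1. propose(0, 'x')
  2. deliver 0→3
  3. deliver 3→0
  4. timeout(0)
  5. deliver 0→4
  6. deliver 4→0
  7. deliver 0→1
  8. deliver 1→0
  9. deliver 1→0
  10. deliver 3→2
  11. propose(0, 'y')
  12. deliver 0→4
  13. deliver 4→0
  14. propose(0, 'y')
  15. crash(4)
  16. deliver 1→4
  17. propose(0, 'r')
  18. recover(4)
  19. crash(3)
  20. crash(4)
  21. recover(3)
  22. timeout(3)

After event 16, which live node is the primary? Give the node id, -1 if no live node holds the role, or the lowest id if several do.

step 1 propose(0,'x'): —
step 2 deliver 0→3: 3={back,v=0,log=x}
step 3 deliver 3→0: —
step 4 timeout(0): 0={back,v=1,log=-}
step 5 deliver 0→4: 4={back,v=0,log=x}
step 6 deliver 4→0: —
step 7 deliver 0→1: 1={back,v=0,log=x}
step 8 deliver 1→0: —
step 9 deliver 1→0: —
step 10 deliver 3→2: —
step 11 propose(0,'y'): —
step 12 deliver 0→4: 4={back,v=1,log=x}
step 13 deliver 4→0: —
step 14 propose(0,'y'): —
step 15 crash(4): 4={✗back,v=1,log=x}
step 16 deliver 1→4: —

-1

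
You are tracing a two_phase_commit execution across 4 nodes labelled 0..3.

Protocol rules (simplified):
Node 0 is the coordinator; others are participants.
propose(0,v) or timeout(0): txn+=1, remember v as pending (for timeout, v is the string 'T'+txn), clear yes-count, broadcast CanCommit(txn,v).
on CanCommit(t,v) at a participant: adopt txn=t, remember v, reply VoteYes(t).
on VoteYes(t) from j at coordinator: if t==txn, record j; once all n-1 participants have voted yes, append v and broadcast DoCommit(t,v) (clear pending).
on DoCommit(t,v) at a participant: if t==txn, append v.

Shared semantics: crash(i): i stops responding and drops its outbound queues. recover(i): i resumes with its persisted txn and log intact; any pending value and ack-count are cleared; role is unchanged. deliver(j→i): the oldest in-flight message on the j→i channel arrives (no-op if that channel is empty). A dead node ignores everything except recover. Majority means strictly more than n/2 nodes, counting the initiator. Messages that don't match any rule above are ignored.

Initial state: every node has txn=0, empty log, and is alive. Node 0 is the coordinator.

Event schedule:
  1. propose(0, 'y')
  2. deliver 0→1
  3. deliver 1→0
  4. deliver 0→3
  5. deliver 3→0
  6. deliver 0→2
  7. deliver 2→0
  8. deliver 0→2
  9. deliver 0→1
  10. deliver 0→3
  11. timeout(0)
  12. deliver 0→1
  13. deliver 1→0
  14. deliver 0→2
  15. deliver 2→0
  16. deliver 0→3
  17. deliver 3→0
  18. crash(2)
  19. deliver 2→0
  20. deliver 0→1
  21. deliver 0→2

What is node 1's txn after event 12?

2

after 1 — propose(0,'y'): n0:coor/t1/[-]
after 2 — deliver 0→1: n1:part/t1/[-]
after 3 — deliver 1→0: ·
after 4 — deliver 0→3: n3:part/t1/[-]
after 5 — deliver 3→0: ·
after 6 — deliver 0→2: n2:part/t1/[-]
after 7 — deliver 2→0: n0:coor/t1/[y]
after 8 — deliver 0→2: n2:part/t1/[y]
after 9 — deliver 0→1: n1:part/t1/[y]
after 10 — deliver 0→3: n3:part/t1/[y]
after 11 — timeout(0): n0:coor/t2/[y]
after 12 — deliver 0→1: n1:part/t2/[y]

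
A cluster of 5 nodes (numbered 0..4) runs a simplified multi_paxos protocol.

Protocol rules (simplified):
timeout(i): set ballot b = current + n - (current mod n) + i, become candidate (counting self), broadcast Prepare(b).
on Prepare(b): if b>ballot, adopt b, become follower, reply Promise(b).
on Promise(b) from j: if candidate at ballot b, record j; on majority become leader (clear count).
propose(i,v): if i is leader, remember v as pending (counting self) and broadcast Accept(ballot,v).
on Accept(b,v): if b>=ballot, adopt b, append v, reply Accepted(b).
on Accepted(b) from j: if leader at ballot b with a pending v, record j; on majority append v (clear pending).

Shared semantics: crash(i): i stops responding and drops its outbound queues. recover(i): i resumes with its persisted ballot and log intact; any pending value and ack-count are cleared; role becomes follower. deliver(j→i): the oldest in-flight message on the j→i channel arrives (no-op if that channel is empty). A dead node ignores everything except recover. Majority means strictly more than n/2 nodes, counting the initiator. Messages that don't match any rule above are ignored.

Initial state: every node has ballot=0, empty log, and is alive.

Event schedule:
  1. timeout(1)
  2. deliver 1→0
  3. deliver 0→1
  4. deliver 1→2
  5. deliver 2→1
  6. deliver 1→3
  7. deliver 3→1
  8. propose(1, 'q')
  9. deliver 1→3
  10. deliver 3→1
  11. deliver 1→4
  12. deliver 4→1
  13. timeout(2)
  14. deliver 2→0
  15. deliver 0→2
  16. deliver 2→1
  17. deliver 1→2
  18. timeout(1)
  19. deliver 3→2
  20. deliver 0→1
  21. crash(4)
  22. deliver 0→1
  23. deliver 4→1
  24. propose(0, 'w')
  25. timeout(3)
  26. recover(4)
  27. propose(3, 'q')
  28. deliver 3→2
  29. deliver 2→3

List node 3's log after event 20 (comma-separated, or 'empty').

q

1. timeout(1):  <1:cand b6 ->
2. deliver 1→0:  <0:foll b6 ->
3. deliver 0→1:  nop
4. deliver 1→2:  <2:foll b6 ->
5. deliver 2→1:  <1:lead b6 ->
6. deliver 1→3:  <3:foll b6 ->
7. deliver 3→1:  nop
8. propose(1,'q'):  nop
9. deliver 1→3:  <3:foll b6 q>
10. deliver 3→1:  nop
11. deliver 1→4:  <4:foll b6 ->
12. deliver 4→1:  nop
13. timeout(2):  <2:cand b12 ->
14. deliver 2→0:  <0:foll b12 ->
15. deliver 0→2:  nop
16. deliver 2→1:  <1:foll b12 ->
17. deliver 1→2:  nop
18. timeout(1):  <1:cand b16 ->
19. deliver 3→2:  nop
20. deliver 0→1:  nop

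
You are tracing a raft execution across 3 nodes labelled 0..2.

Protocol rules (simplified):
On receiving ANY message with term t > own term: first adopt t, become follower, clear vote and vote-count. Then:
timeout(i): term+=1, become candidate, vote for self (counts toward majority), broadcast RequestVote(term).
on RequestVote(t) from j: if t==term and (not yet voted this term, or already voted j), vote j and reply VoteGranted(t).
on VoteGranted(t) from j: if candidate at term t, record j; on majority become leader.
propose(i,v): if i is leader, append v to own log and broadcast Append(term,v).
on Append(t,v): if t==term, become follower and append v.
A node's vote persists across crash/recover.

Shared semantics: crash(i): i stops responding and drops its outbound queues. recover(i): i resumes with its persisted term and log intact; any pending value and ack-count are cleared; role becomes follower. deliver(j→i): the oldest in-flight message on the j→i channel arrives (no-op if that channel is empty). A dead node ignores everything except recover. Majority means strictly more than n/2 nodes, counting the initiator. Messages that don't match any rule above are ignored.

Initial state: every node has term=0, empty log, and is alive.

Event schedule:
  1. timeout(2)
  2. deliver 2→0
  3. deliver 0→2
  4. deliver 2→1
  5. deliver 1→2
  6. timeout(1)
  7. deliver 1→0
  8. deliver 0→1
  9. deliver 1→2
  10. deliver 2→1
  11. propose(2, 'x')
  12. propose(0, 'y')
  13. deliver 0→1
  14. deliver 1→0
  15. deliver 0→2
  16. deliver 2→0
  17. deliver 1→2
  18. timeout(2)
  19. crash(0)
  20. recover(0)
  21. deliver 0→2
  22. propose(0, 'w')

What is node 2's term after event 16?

step 1 timeout(2): 2={cand,t=1,log=-}
step 2 deliver 2→0: 0={foll,t=1,log=-}
step 3 deliver 0→2: 2={lead,t=1,log=-}
step 4 deliver 2→1: 1={foll,t=1,log=-}
step 5 deliver 1→2: —
step 6 timeout(1): 1={cand,t=2,log=-}
step 7 deliver 1→0: 0={foll,t=2,log=-}
step 8 deliver 0→1: 1={lead,t=2,log=-}
step 9 deliver 1→2: 2={foll,t=2,log=-}
step 10 deliver 2→1: —
step 11 propose(2,'x'): —
step 12 propose(0,'y'): —
step 13 deliver 0→1: —
step 14 deliver 1→0: —
step 15 deliver 0→2: —
step 16 deliver 2→0: —

2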